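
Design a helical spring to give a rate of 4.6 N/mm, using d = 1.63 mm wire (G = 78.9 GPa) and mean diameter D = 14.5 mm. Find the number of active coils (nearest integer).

5

N_a = Gd⁴/(8D³k) = (78.9×10³ × 1.63⁴)/(8 × 14.5³ × 4.6)
    = 556964 / 112189 = 4.965 → 5 coils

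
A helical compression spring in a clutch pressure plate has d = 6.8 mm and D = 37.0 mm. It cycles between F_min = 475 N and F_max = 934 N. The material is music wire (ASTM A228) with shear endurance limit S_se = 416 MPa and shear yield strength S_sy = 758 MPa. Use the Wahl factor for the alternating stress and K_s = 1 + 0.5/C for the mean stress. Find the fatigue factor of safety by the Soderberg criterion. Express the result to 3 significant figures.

1.94

C = D/d = 37.0/6.8 = 5.4412; K_W = (4C−1)/(4C−4)+0.615/C = 1.2819; K_s = 1+0.5/C = 1.0919
F_a = (F_max−F_min)/2 = 229.5 N; F_m = (F_max+F_min)/2 = 704.5 N
τ_a = K_W·8F_aD/(πd³) = 1.2819 × 68.77 = 88.156 MPa
τ_m = K_s·8F_mD/(πd³) = 1.0919 × 211.1 = 230.5 MPa
Soderberg: 1/n_f = τ_a/S_se + τ_m/S_sy = 88.156/416 + 230.5/758 = 0.21191 + 0.30409 = 0.51601
n_f = 1/0.51601 = 1.938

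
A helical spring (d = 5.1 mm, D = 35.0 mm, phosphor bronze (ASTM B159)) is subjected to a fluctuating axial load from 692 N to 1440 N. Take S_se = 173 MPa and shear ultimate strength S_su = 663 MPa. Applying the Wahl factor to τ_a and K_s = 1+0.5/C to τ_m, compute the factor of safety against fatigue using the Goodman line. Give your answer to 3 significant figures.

C = D/d = 35.0/5.1 = 6.8627; K_W = (4C−1)/(4C−4)+0.615/C = 1.2175; K_s = 1+0.5/C = 1.0729
F_a = (F_max−F_min)/2 = 374 N; F_m = (F_max+F_min)/2 = 1066 N
τ_a = K_W·8F_aD/(πd³) = 1.2175 × 251.29 = 305.95 MPa
τ_m = K_s·8F_mD/(πd³) = 1.0729 × 716.23 = 768.42 MPa
Goodman: 1/n_f = τ_a/S_se + τ_m/S_su = 305.95/173 + 768.42/663 = 1.76851 + 1.15900 = 2.9275
n_f = 1/2.9275 = 0.3416

0.342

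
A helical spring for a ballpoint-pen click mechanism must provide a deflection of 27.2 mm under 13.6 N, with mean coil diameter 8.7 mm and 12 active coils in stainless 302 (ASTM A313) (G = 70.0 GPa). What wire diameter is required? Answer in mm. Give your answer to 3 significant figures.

Required rate k = F/δ = 13.6/27.2 = 0.5 N/mm
d = (8D³N_a·k / G)^(1/4) = (8·8.7³·12·0.5 / (70.0×10³))^0.25
  = (0.45154)^0.25 = 0.8197 mm

0.820 mm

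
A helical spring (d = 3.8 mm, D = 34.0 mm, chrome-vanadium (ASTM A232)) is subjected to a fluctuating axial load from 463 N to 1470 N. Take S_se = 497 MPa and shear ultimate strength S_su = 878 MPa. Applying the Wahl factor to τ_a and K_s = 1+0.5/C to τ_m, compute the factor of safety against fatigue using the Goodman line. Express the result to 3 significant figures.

0.271

C = D/d = 34.0/3.8 = 8.9474; K_W = (4C−1)/(4C−4)+0.615/C = 1.1631; K_s = 1+0.5/C = 1.0559
F_a = (F_max−F_min)/2 = 503.5 N; F_m = (F_max+F_min)/2 = 966.5 N
τ_a = K_W·8F_aD/(πd³) = 1.1631 × 794.45 = 924.03 MPa
τ_m = K_s·8F_mD/(πd³) = 1.0559 × 1525 = 1610.2 MPa
Goodman: 1/n_f = τ_a/S_se + τ_m/S_su = 924.03/497 + 1610.2/878 = 1.85922 + 1.83397 = 3.6932
n_f = 1/3.6932 = 0.2708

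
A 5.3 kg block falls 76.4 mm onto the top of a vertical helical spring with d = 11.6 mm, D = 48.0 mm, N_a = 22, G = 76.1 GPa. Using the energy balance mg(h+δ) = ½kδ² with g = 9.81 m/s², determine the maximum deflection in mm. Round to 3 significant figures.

k = Gd⁴/(8D³N_a) = (76.1×10³)(11.6⁴)/(8·48.0³·22) = 70.791 N/mm
W = mg = 5.3 × 9.81 = 51.993 N
½kδ² − Wδ − Wh = 0 → δ = (W + √(W² + 2kWh))/k
δ = (51.993 + √(2703.3 + 562404))/70.791 = (51.993 + 751.74)/70.791 = 11.353 mm

11.4 mm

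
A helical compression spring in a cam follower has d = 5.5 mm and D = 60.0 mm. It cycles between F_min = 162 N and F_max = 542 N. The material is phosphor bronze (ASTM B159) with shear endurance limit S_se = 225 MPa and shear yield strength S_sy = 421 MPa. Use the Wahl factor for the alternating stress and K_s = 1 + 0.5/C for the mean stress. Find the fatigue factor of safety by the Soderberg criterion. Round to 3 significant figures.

C = D/d = 60.0/5.5 = 10.9091; K_W = (4C−1)/(4C−4)+0.615/C = 1.1321; K_s = 1+0.5/C = 1.0458
F_a = (F_max−F_min)/2 = 190 N; F_m = (F_max+F_min)/2 = 352 N
τ_a = K_W·8F_aD/(πd³) = 1.1321 × 174.48 = 197.53 MPa
τ_m = K_s·8F_mD/(πd³) = 1.0458 × 323.26 = 338.07 MPa
Soderberg: 1/n_f = τ_a/S_se + τ_m/S_sy = 197.53/225 + 338.07/421 = 0.87790 + 0.80302 = 1.6809
n_f = 1/1.6809 = 0.5949

0.595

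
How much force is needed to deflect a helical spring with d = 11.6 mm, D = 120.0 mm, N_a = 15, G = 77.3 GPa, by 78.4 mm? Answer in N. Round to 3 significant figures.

k = Gd⁴/(8D³N_a) = (77.3×10³)(11.6⁴)/(8·120.0³·15) = 6.7497 N/mm
F = k·δ = 6.7497 × 78.4 = 529.18 N

529 N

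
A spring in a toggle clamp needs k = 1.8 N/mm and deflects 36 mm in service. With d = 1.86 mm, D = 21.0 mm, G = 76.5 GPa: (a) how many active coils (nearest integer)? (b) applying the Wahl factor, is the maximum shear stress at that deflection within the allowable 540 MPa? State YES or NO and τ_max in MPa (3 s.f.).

N_a = Gd⁴/(8D³k) = (76.5×10³)(1.86⁴)/(8·21.0³·1.8) = 6.866 → N_a = 7
Actual rate k = Gd⁴/(8D³·7) = 1.7655 N/mm
Working load F = kδ = 1.7655·36 = 63.558 N
C = 21.0/1.86 = 11.2903; K_W = (4C−1)/(4C−4)+0.615/C = 1.1274
τ_max = K_W·8FD/(πd³) = 1.1274·528.19 = 595.46 MPa
τ_max > 540 MPa → exceeds allowable

(a) 7 coils; (b) NO, τ_max = 595 MPa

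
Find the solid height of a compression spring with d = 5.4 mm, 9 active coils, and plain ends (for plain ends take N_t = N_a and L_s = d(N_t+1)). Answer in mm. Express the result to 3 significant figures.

plain ends: N_t = N_a = 9
L_s = d·(N_t+1) = 5.4 × 10 = 54 mm

54.0 mm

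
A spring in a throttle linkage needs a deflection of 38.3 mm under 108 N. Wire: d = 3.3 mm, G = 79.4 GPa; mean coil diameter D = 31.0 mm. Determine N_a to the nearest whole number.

14

Required rate k = F/δ = 108/38.3 = 2.8198 N/mm
N_a = Gd⁴/(8D³k) = (79.4×10³ × 3.3⁴)/(8 × 31.0³ × 2.8198)
    = 9.41621e+06 / 672048 = 14.01 → 14 coils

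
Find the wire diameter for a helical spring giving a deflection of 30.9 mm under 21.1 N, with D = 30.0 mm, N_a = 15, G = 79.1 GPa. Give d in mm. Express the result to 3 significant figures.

2.30 mm

Required rate k = F/δ = 21.1/30.9 = 0.68285 N/mm
d = (8D³N_a·k / G)^(1/4) = (8·30.0³·15·0.68285 / (79.1×10³))^0.25
  = (27.97)^0.25 = 2.2997 mm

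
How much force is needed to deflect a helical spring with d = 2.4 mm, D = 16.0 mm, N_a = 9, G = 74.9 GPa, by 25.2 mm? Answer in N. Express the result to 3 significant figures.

k = Gd⁴/(8D³N_a) = (74.9×10³)(2.4⁴)/(8·16.0³·9) = 8.4262 N/mm
F = k·δ = 8.4262 × 25.2 = 212.34 N

212 N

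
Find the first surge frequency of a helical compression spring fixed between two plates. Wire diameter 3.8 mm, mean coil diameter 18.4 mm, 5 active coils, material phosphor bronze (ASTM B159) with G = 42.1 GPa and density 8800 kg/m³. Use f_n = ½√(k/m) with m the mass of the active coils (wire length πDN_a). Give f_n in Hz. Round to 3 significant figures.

k = Gd⁴/(8D³N_a) = (42.1×10³)(3.8⁴)/(8·18.4³·5) = 35.229 N/mm = 35229 N/m
Wire length L = πDN_a = π·18.4·5 = 289.03 mm
m = ρ·(πd²/4)·L = 8800 × 11.341×10⁻⁶ m² × 0.28903 m = 0.028845 kg
f_n = ½√(k/m) = 0.5·√(35229/0.028845) = 0.5·√(1.2213e+06) = 552.56 Hz

553 Hz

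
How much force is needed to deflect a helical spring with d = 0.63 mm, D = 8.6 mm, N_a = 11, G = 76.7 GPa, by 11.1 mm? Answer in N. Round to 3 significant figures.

2.40 N

k = Gd⁴/(8D³N_a) = (76.7×10³)(0.63⁴)/(8·8.6³·11) = 0.21586 N/mm
F = k·δ = 0.21586 × 11.1 = 2.3961 N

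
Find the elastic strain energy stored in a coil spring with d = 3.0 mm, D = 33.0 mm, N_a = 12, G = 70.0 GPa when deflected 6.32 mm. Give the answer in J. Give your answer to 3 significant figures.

k = Gd⁴/(8D³N_a) = (70.0×10³)(3.0⁴)/(8·33.0³·12) = 1.6435 N/mm
U = ½kδ² = 0.5 × 1.6435 × 6.32² = 32.823 N·mm = 0.032823 J

0.0328 J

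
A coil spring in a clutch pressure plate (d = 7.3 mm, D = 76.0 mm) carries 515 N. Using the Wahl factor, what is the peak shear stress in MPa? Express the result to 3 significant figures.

292 MPa

Spring index C = D/d = 76.0/7.3 = 10.4110
K_W = (4C−1)/(4C−4) + 0.615/C = 40.644/37.644 + 0.0591 = 1.1388
τ₀ = 8FD/(πd³) = 8·515·76.0/(π·7.3³) = 313120/1222.1 = 256.21 MPa
τ_max = K·τ₀ = 1.1388 × 256.21 = 291.76 MPa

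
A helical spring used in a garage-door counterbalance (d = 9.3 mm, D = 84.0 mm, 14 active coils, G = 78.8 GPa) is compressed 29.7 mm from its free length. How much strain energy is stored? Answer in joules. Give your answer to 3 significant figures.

k = Gd⁴/(8D³N_a) = (78.8×10³)(9.3⁴)/(8·84.0³·14) = 8.8798 N/mm
U = ½kδ² = 0.5 × 8.8798 × 29.7² = 3916.4 N·mm = 3.9164 J

3.92 J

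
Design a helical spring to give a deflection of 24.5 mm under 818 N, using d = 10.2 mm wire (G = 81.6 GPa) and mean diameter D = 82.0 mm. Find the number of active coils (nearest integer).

6

Required rate k = F/δ = 818/24.5 = 33.388 N/mm
N_a = Gd⁴/(8D³k) = (81.6×10³ × 10.2⁴)/(8 × 82.0³ × 33.388)
    = 8.83265e+08 / 1.47272e+08 = 5.998 → 6 coils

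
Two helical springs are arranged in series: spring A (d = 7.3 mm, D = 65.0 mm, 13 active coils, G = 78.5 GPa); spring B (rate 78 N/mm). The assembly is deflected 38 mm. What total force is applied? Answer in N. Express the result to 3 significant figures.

k_A = Gd⁴/(8D³N_a) = (78.5×10³)(7.3⁴)/(8·65.0³·13) = 7.8053 N/mm
Series: 1/k_eq = 1/7.8053 + 1/78 = 0.14094; k_eq = 7.0953 N/mm
F = k_eq·δ = 7.0953·38 = 269.62 N

270 N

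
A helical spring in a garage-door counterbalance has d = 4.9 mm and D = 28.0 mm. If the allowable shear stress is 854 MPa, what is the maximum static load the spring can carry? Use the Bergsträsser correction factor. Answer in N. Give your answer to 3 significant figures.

C = D/d = 28.0/4.9 = 5.7143
K_B = (4C+2)/(4C−3) = 24.857/19.857 = 1.2518
τ_max = K·8FD/(πd³) → F_max = τ_allow·πd³/(8DK)
F_max = 854·π·4.9³/(8·28.0·1.2518) = 3.1564e+05/280.4 = 1125.7 N

1130 N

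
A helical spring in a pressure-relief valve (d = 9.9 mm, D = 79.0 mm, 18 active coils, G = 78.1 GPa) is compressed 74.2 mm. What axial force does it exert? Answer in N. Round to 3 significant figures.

784 N

k = Gd⁴/(8D³N_a) = (78.1×10³)(9.9⁴)/(8·79.0³·18) = 10.567 N/mm
F = k·δ = 10.567 × 74.2 = 784.06 N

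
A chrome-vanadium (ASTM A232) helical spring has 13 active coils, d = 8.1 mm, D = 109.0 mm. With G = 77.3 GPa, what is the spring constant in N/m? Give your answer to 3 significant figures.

2470 N/m

k = Gd⁴/(8D³N_a) = (77.3×10³ × 8.1⁴) / (8 × 109.0³ × 13)
  = 3.32751e+08 / 1.34683e+08 = 2.4706 N/mm = 2470.6 N/m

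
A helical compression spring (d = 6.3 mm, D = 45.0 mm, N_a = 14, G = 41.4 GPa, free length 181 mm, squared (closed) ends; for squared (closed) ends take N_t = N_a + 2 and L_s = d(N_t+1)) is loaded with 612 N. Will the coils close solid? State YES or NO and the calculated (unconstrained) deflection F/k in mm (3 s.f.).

YES, δ = 95.8 mm

k = Gd⁴/(8D³N_a) = (41.4×10³)(6.3⁴)/(8·45.0³·14) = 6.3901 N/mm
N_t = 16; L_s = 6.3·17 = 107.1 mm; δ_solid = L₀ − L_s = 181 − 107.1 = 73.9 mm
δ = F/k = 612/6.3901 = 95.773 mm
δ ≥ δ_solid → spring goes solid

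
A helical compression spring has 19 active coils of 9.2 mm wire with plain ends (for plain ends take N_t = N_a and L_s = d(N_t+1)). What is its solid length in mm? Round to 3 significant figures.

plain ends: N_t = N_a = 19
L_s = d·(N_t+1) = 9.2 × 20 = 184 mm

184 mm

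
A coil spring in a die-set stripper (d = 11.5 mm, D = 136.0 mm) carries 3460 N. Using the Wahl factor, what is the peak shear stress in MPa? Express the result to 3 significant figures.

Spring index C = D/d = 136.0/11.5 = 11.8261
K_W = (4C−1)/(4C−4) + 0.615/C = 46.304/43.304 + 0.0520 = 1.1213
τ₀ = 8FD/(πd³) = 8·3460·136.0/(π·11.5³) = 3.76448e+06/4778 = 787.88 MPa
τ_max = K·τ₀ = 1.1213 × 787.88 = 883.44 MPa

883 MPa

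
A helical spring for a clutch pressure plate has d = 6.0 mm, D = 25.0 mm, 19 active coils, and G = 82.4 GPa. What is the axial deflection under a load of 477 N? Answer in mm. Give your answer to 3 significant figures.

k = Gd⁴/(8D³N_a) = (82.4×10³)(6.0⁴)/(8·25.0³·19) = 44.964 N/mm
δ = F/k = 477 / 44.964 = 10.608 mm

10.6 mm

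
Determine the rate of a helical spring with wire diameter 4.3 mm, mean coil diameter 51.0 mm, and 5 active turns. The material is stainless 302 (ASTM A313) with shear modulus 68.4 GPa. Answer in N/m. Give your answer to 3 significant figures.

4410 N/m

k = Gd⁴/(8D³N_a) = (68.4×10³ × 4.3⁴) / (8 × 51.0³ × 5)
  = 2.33846e+07 / 5.30604e+06 = 4.4072 N/mm = 4407.2 N/m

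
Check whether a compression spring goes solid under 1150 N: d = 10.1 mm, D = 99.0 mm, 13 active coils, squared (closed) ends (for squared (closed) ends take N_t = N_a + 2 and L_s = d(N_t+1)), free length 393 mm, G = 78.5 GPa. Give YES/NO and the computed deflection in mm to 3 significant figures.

k = Gd⁴/(8D³N_a) = (78.5×10³)(10.1⁴)/(8·99.0³·13) = 8.095 N/mm
N_t = 15; L_s = 10.1·16 = 161.6 mm; δ_solid = L₀ − L_s = 393 − 161.6 = 231.4 mm
δ = F/k = 1150/8.095 = 142.06 mm
δ < δ_solid → spring does not go solid

NO, δ = 142 mm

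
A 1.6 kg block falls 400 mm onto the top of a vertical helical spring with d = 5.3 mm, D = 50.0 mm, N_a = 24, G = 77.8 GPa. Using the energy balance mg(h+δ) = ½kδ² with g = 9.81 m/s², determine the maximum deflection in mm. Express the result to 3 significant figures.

76.5 mm

k = Gd⁴/(8D³N_a) = (77.8×10³)(5.3⁴)/(8·50.0³·24) = 2.5578 N/mm
W = mg = 1.6 × 9.81 = 15.696 N
½kδ² − Wδ − Wh = 0 → δ = (W + √(W² + 2kWh))/k
δ = (15.696 + √(246.36 + 32118.2))/2.5578 = (15.696 + 179.9)/2.5578 = 76.47 mm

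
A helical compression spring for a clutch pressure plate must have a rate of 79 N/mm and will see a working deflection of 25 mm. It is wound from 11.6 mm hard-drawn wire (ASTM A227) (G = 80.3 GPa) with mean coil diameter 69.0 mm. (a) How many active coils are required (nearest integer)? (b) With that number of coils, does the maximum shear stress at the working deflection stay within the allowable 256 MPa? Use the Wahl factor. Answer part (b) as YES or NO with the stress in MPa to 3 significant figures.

(a) 7 coils; (b) NO, τ_max = 279 MPa

N_a = Gd⁴/(8D³k) = (80.3×10³)(11.6⁴)/(8·69.0³·79) = 7.003 → N_a = 7
Actual rate k = Gd⁴/(8D³·7) = 79.034 N/mm
Working load F = kδ = 79.034·25 = 1975.8 N
C = 69.0/11.6 = 5.9483; K_W = (4C−1)/(4C−4)+0.615/C = 1.2550
τ_max = K_W·8FD/(πd³) = 1.2550·222.42 = 279.12 MPa
τ_max > 256 MPa → exceeds allowable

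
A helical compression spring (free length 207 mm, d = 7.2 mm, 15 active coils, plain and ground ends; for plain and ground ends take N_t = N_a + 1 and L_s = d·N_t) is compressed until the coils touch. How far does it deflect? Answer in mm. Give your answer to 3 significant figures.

N_t = 16; L_s = 7.2·16 = 115.2 mm
δ_solid = L₀ − L_s = 207 − 115.2 = 91.8 mm

91.8 mm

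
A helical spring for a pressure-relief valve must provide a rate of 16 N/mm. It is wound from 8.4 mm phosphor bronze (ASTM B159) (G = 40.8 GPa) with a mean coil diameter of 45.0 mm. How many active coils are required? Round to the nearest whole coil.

N_a = Gd⁴/(8D³k) = (40.8×10³ × 8.4⁴)/(8 × 45.0³ × 16)
    = 2.03132e+08 / 1.1664e+07 = 17.42 → 17 coils

17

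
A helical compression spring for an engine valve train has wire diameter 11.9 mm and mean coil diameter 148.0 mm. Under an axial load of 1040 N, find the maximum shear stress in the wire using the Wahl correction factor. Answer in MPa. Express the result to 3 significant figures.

259 MPa

Spring index C = D/d = 148.0/11.9 = 12.4370
K_W = (4C−1)/(4C−4) + 0.615/C = 48.748/45.748 + 0.0494 = 1.1150
τ₀ = 8FD/(πd³) = 8·1040·148.0/(π·11.9³) = 1.23136e+06/5294.1 = 232.59 MPa
τ_max = K·τ₀ = 1.1150 × 232.59 = 259.35 MPa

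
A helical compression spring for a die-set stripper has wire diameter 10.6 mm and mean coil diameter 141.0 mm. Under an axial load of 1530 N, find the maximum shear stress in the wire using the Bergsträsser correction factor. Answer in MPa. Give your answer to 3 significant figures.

Spring index C = D/d = 141.0/10.6 = 13.3019
K_B = (4C+2)/(4C−3) = 55.208/50.208 = 1.0996
τ₀ = 8FD/(πd³) = 8·1530·141.0/(π·10.6³) = 1.72584e+06/3741.7 = 461.25 MPa
τ_max = K·τ₀ = 1.0996 × 461.25 = 507.18 MPa

507 MPa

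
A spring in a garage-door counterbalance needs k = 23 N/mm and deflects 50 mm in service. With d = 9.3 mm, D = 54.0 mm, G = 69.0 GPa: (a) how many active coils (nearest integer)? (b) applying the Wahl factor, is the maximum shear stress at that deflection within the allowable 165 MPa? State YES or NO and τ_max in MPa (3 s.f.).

N_a = Gd⁴/(8D³k) = (69.0×10³)(9.3⁴)/(8·54.0³·23) = 17.81 → N_a = 18
Actual rate k = Gd⁴/(8D³·18) = 22.763 N/mm
Working load F = kδ = 22.763·50 = 1138.2 N
C = 54.0/9.3 = 5.8065; K_W = (4C−1)/(4C−4)+0.615/C = 1.2620
τ_max = K_W·8FD/(πd³) = 1.2620·194.58 = 245.55 MPa
τ_max > 165 MPa → exceeds allowable

(a) 18 coils; (b) NO, τ_max = 246 MPa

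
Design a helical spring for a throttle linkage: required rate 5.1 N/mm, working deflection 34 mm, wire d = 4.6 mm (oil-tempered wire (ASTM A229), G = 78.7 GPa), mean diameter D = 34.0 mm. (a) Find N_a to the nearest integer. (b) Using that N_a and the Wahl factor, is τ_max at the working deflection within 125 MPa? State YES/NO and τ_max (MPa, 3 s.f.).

N_a = Gd⁴/(8D³k) = (78.7×10³)(4.6⁴)/(8·34.0³·5.1) = 21.97 → N_a = 22
Actual rate k = Gd⁴/(8D³·22) = 5.094 N/mm
Working load F = kδ = 5.094·34 = 173.2 N
C = 34.0/4.6 = 7.3913; K_W = (4C−1)/(4C−4)+0.615/C = 1.2006
τ_max = K_W·8FD/(πd³) = 1.2006·154.06 = 184.95 MPa
τ_max > 125 MPa → exceeds allowable

(a) 22 coils; (b) NO, τ_max = 185 MPa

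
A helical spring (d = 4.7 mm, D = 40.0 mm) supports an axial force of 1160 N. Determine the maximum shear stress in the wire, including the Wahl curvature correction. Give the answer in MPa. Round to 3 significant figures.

Spring index C = D/d = 40.0/4.7 = 8.5106
K_W = (4C−1)/(4C−4) + 0.615/C = 33.043/30.043 + 0.0723 = 1.1721
τ₀ = 8FD/(πd³) = 8·1160·40.0/(π·4.7³) = 371200/326.17 = 1138.1 MPa
τ_max = K·τ₀ = 1.1721 × 1138.1 = 1333.9 MPa

1330 MPa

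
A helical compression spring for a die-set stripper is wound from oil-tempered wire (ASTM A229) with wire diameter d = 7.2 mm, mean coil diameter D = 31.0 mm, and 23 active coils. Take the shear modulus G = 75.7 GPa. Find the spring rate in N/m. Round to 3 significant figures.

k = Gd⁴/(8D³N_a) = (75.7×10³ × 7.2⁴) / (8 × 31.0³ × 23)
  = 2.03435e+08 / 5.48154e+06 = 37.113 N/mm = 37113 N/m

37100 N/m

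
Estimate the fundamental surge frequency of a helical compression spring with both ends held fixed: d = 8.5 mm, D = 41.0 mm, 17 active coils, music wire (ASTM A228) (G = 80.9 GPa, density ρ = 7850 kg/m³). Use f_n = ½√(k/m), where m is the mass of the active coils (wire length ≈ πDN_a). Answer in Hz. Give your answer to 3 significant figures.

k = Gd⁴/(8D³N_a) = (80.9×10³)(8.5⁴)/(8·41.0³·17) = 45.054 N/mm = 45054 N/m
Wire length L = πDN_a = π·41.0·17 = 2189.7 mm
m = ρ·(πd²/4)·L = 7850 × 56.745×10⁻⁶ m² × 2.1897 m = 0.97539 kg
f_n = ½√(k/m) = 0.5·√(45054/0.97539) = 0.5·√(46191) = 107.46 Hz

107 Hz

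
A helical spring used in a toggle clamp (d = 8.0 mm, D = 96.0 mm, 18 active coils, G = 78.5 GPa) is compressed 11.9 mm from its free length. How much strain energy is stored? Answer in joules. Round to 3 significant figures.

k = Gd⁴/(8D³N_a) = (78.5×10³)(8.0⁴)/(8·96.0³·18) = 2.5238 N/mm
U = ½kδ² = 0.5 × 2.5238 × 11.9² = 178.7 N·mm = 0.1787 J

0.179 J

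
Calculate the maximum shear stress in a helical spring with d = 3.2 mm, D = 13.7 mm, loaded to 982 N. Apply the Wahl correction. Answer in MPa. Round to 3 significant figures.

Spring index C = D/d = 13.7/3.2 = 4.2812
K_W = (4C−1)/(4C−4) + 0.615/C = 16.125/13.125 + 0.1436 = 1.3722
τ₀ = 8FD/(πd³) = 8·982·13.7/(π·3.2³) = 107627/102.94 = 1045.5 MPa
τ_max = K·τ₀ = 1.3722 × 1045.5 = 1434.7 MPa

1430 MPa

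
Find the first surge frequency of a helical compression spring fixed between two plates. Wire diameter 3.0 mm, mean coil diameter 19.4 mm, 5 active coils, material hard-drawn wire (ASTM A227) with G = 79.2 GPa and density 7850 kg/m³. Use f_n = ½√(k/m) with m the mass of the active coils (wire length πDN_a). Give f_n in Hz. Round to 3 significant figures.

k = Gd⁴/(8D³N_a) = (79.2×10³)(3.0⁴)/(8·19.4³·5) = 21.966 N/mm = 21966 N/m
Wire length L = πDN_a = π·19.4·5 = 304.73 mm
m = ρ·(πd²/4)·L = 7850 × 7.0686×10⁻⁶ m² × 0.30473 m = 0.016909 kg
f_n = ½√(k/m) = 0.5·√(21966/0.016909) = 0.5·√(1.299e+06) = 569.88 Hz

570 Hz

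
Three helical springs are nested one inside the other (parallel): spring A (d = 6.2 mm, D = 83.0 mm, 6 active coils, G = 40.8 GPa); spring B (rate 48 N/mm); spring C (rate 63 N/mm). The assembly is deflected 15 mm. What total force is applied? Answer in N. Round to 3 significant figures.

1700 N

k_A = Gd⁴/(8D³N_a) = (40.8×10³)(6.2⁴)/(8·83.0³·6) = 2.1966 N/mm
Parallel: k_eq = 2.1966 + 48 + 63 = 113.2 N/mm
F = k_eq·δ = 113.2·15 = 1697.9 N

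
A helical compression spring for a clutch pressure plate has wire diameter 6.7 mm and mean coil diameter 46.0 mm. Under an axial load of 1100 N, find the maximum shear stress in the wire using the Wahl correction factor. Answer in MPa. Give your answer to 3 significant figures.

Spring index C = D/d = 46.0/6.7 = 6.8657
K_W = (4C−1)/(4C−4) + 0.615/C = 26.463/23.463 + 0.0896 = 1.2174
τ₀ = 8FD/(πd³) = 8·1100·46.0/(π·6.7³) = 404800/944.87 = 428.42 MPa
τ_max = K·τ₀ = 1.2174 × 428.42 = 521.57 MPa

522 MPa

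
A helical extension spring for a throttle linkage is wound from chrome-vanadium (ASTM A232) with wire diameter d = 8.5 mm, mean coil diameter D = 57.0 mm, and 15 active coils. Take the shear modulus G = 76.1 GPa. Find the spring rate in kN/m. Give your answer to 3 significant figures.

17.9 kN/m

k = Gd⁴/(8D³N_a) = (76.1×10³ × 8.5⁴) / (8 × 57.0³ × 15)
  = 3.97247e+08 / 2.22232e+07 = 17.875 N/mm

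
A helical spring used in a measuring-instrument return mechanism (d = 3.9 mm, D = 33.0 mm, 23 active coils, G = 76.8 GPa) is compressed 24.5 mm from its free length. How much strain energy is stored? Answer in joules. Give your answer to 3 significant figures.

k = Gd⁴/(8D³N_a) = (76.8×10³)(3.9⁴)/(8·33.0³·23) = 2.687 N/mm
U = ½kδ² = 0.5 × 2.687 × 24.5² = 806.42 N·mm = 0.80642 J

0.806 J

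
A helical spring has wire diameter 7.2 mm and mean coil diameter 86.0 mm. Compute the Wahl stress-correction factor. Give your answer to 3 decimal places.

C = D/d = 86.0/7.2 = 11.9444
K_W = (4C−1)/(4C−4) + 0.615/C = 46.778/43.778 + 0.0515 = 1.1200

1.120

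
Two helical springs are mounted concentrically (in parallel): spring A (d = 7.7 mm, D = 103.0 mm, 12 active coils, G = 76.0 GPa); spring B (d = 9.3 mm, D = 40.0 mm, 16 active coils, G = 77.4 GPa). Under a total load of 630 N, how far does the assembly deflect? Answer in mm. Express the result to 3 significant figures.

8.60 mm

k_A = Gd⁴/(8D³N_a) = (76.0×10³)(7.7⁴)/(8·103.0³·12) = 2.5468 N/mm
k_B = Gd⁴/(8D³N_a) = (77.4×10³)(9.3⁴)/(8·40.0³·16) = 70.678 N/mm
Parallel: k_eq = 2.5468 + 70.678 = 73.225 N/mm
δ = F/k_eq = 630/73.225 = 8.6037 mm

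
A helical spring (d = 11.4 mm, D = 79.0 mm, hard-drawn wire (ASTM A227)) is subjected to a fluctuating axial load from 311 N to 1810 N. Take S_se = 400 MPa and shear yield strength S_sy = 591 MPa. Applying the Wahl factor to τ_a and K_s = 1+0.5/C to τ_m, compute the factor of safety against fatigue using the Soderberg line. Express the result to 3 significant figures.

1.75

C = D/d = 79.0/11.4 = 6.9298; K_W = (4C−1)/(4C−4)+0.615/C = 1.2152; K_s = 1+0.5/C = 1.0722
F_a = (F_max−F_min)/2 = 749.5 N; F_m = (F_max+F_min)/2 = 1060.5 N
τ_a = K_W·8F_aD/(πd³) = 1.2152 × 101.77 = 123.67 MPa
τ_m = K_s·8F_mD/(πd³) = 1.0722 × 144 = 154.39 MPa
Soderberg: 1/n_f = τ_a/S_se + τ_m/S_sy = 123.67/400 + 154.39/591 = 0.30919 + 0.26124 = 0.57042
n_f = 1/0.57042 = 1.753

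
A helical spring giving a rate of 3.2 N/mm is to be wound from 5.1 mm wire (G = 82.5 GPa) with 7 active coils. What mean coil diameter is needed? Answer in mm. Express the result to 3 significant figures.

67.8 mm

D = (Gd⁴/(8N_a·k))^(1/3) = (82.5×10³·5.1⁴/(8·7·3.2))^(1/3)
  = (311456)^(1/3) = 67.7848 mm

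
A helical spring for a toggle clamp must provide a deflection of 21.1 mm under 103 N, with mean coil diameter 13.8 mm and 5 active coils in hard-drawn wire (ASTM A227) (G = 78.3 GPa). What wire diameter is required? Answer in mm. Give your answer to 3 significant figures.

Required rate k = F/δ = 103/21.1 = 4.8815 N/mm
d = (8D³N_a·k / G)^(1/4) = (8·13.8³·5·4.8815 / (78.3×10³))^0.25
  = (6.5538)^0.25 = 1.6000 mm

1.60 mm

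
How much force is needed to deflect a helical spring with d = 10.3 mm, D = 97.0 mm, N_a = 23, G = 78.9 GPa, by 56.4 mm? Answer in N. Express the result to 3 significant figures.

k = Gd⁴/(8D³N_a) = (78.9×10³)(10.3⁴)/(8·97.0³·23) = 5.288 N/mm
F = k·δ = 5.288 × 56.4 = 298.24 N

298 N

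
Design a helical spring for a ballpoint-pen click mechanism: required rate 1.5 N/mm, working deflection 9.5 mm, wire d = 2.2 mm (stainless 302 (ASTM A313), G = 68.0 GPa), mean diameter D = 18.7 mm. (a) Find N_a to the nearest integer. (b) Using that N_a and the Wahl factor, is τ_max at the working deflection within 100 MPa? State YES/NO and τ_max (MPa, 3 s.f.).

(a) 20 coils; (b) YES, τ_max = 75.8 MPa

N_a = Gd⁴/(8D³k) = (68.0×10³)(2.2⁴)/(8·18.7³·1.5) = 20.3 → N_a = 20
Actual rate k = Gd⁴/(8D³·20) = 1.5225 N/mm
Working load F = kδ = 1.5225·9.5 = 14.464 N
C = 18.7/2.2 = 8.5000; K_W = (4C−1)/(4C−4)+0.615/C = 1.1724
τ_max = K_W·8FD/(πd³) = 1.1724·64.683 = 75.832 MPa
τ_max ≤ 100 MPa → acceptable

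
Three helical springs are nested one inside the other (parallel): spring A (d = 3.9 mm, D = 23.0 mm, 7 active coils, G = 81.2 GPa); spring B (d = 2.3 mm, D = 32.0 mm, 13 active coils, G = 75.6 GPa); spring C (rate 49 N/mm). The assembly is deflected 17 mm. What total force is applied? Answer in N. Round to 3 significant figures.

1310 N

k_A = Gd⁴/(8D³N_a) = (81.2×10³)(3.9⁴)/(8·23.0³·7) = 27.57 N/mm
k_B = Gd⁴/(8D³N_a) = (75.6×10³)(2.3⁴)/(8·32.0³·13) = 0.6208 N/mm
Parallel: k_eq = 27.57 + 0.6208 + 49 = 77.191 N/mm
F = k_eq·δ = 77.191·17 = 1312.3 N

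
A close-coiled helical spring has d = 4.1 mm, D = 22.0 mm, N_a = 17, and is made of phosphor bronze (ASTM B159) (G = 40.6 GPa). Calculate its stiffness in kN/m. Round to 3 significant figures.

7.92 kN/m

k = Gd⁴/(8D³N_a) = (40.6×10³ × 4.1⁴) / (8 × 22.0³ × 17)
  = 1.14726e+07 / 1.44813e+06 = 7.9224 N/mm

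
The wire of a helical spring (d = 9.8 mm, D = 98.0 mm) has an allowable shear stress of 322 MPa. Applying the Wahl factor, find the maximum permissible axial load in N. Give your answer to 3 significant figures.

C = D/d = 98.0/9.8 = 10.0000
K_W = (4C−1)/(4C−4) + 0.615/C = 39.000/36.000 + 0.0615 = 1.1448
τ_max = K·8FD/(πd³) → F_max = τ_allow·πd³/(8DK)
F_max = 322·π·9.8³/(8·98.0·1.1448) = 9.521e+05/897.55 = 1060.8 N

1060 N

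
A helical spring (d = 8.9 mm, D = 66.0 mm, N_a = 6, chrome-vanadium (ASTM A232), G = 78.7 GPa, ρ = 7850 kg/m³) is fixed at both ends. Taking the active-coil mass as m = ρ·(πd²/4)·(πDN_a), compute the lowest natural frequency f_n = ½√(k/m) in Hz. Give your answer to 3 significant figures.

121 Hz

k = Gd⁴/(8D³N_a) = (78.7×10³)(8.9⁴)/(8·66.0³·6) = 35.782 N/mm = 35782 N/m
Wire length L = πDN_a = π·66.0·6 = 1244.1 mm
m = ρ·(πd²/4)·L = 7850 × 62.211×10⁻⁶ m² × 1.2441 m = 0.60755 kg
f_n = ½√(k/m) = 0.5·√(35782/0.60755) = 0.5·√(58895) = 121.34 Hz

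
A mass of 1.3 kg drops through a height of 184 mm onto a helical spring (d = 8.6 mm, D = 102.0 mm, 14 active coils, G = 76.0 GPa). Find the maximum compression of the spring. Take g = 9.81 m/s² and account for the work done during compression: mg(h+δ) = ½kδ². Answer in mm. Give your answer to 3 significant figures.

40.5 mm

k = Gd⁴/(8D³N_a) = (76.0×10³)(8.6⁴)/(8·102.0³·14) = 3.4978 N/mm
W = mg = 1.3 × 9.81 = 12.753 N
½kδ² − Wδ − Wh = 0 → δ = (W + √(W² + 2kWh))/k
δ = (12.753 + √(162.64 + 16415.3))/3.4978 = (12.753 + 128.76)/3.4978 = 40.457 mm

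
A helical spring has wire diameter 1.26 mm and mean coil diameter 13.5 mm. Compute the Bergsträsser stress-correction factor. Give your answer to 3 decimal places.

1.125

C = D/d = 13.5/1.26 = 10.7143
K_B = (4C+2)/(4C−3) = 44.857/39.857 = 1.1254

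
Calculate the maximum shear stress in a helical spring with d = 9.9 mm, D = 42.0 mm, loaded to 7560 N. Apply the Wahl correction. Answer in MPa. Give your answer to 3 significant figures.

Spring index C = D/d = 42.0/9.9 = 4.2424
K_W = (4C−1)/(4C−4) + 0.615/C = 15.970/12.970 + 0.1450 = 1.3763
τ₀ = 8FD/(πd³) = 8·7560·42.0/(π·9.9³) = 2.54016e+06/3048.3 = 833.31 MPa
τ_max = K·τ₀ = 1.3763 × 833.31 = 1146.9 MPa

1150 MPa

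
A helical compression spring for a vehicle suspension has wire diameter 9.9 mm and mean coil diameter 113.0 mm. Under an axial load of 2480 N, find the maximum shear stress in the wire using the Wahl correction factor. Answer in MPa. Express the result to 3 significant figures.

Spring index C = D/d = 113.0/9.9 = 11.4141
K_W = (4C−1)/(4C−4) + 0.615/C = 44.657/41.657 + 0.0539 = 1.1259
τ₀ = 8FD/(πd³) = 8·2480·113.0/(π·9.9³) = 2.24192e+06/3048.3 = 735.47 MPa
τ_max = K·τ₀ = 1.1259 × 735.47 = 828.06 MPa

828 MPa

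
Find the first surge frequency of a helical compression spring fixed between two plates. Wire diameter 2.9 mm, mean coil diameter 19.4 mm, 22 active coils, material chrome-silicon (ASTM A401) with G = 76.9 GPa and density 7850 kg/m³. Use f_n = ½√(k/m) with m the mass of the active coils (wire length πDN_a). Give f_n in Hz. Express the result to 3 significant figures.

k = Gd⁴/(8D³N_a) = (76.9×10³)(2.9⁴)/(8·19.4³·22) = 4.2325 N/mm = 4232.5 N/m
Wire length L = πDN_a = π·19.4·22 = 1340.8 mm
m = ρ·(πd²/4)·L = 7850 × 6.6052×10⁻⁶ m² × 1.3408 m = 0.069523 kg
f_n = ½√(k/m) = 0.5·√(4232.5/0.069523) = 0.5·√(60879) = 123.37 Hz

123 Hz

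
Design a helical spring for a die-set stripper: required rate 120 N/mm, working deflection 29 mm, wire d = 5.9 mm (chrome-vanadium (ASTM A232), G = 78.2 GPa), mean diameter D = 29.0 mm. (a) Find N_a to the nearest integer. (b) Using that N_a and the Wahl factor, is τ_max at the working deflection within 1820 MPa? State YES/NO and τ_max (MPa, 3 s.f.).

N_a = Gd⁴/(8D³k) = (78.2×10³)(5.9⁴)/(8·29.0³·120) = 4.047 → N_a = 4
Actual rate k = Gd⁴/(8D³·4) = 121.41 N/mm
Working load F = kδ = 121.41·29 = 3521 N
C = 29.0/5.9 = 4.9153; K_W = (4C−1)/(4C−4)+0.615/C = 1.3167
τ_max = K_W·8FD/(πd³) = 1.3167·1266.1 = 1667 MPa
τ_max ≤ 1820 MPa → acceptable

(a) 4 coils; (b) YES, τ_max = 1670 MPa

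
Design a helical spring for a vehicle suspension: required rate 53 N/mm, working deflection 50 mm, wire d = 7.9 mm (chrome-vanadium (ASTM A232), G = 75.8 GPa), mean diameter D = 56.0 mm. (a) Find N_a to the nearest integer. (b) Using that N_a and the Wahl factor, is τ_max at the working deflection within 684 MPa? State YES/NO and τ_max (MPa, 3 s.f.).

(a) 4 coils; (b) NO, τ_max = 919 MPa

N_a = Gd⁴/(8D³k) = (75.8×10³)(7.9⁴)/(8·56.0³·53) = 3.965 → N_a = 4
Actual rate k = Gd⁴/(8D³·4) = 52.537 N/mm
Working load F = kδ = 52.537·50 = 2626.8 N
C = 56.0/7.9 = 7.0886; K_W = (4C−1)/(4C−4)+0.615/C = 1.2099
τ_max = K_W·8FD/(πd³) = 1.2099·759.77 = 919.27 MPa
τ_max > 684 MPa → exceeds allowable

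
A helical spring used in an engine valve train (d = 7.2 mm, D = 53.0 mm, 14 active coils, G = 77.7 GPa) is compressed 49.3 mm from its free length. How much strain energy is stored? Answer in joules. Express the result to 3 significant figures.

k = Gd⁴/(8D³N_a) = (77.7×10³)(7.2⁴)/(8·53.0³·14) = 12.523 N/mm
U = ½kδ² = 0.5 × 12.523 × 49.3² = 15218 N·mm = 15.218 J

15.2 J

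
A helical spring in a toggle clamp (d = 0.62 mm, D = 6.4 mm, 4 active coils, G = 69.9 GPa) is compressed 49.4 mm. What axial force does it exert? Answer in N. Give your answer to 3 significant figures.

60.8 N

k = Gd⁴/(8D³N_a) = (69.9×10³)(0.62⁴)/(8·6.4³·4) = 1.2313 N/mm
F = k·δ = 1.2313 × 49.4 = 60.825 N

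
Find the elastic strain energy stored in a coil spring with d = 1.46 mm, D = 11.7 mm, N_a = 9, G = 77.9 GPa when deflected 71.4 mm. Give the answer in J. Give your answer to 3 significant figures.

k = Gd⁴/(8D³N_a) = (77.9×10³)(1.46⁴)/(8·11.7³·9) = 3.0694 N/mm
U = ½kδ² = 0.5 × 3.0694 × 71.4² = 7823.9 N·mm = 7.8239 J

7.82 J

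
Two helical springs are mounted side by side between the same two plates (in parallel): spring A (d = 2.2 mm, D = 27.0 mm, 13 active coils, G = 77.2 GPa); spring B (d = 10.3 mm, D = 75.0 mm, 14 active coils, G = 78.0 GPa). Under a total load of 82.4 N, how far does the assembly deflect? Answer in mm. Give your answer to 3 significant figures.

k_A = Gd⁴/(8D³N_a) = (77.2×10³)(2.2⁴)/(8·27.0³·13) = 0.88345 N/mm
k_B = Gd⁴/(8D³N_a) = (78.0×10³)(10.3⁴)/(8·75.0³·14) = 18.58 N/mm
Parallel: k_eq = 0.88345 + 18.58 = 19.463 N/mm
δ = F/k_eq = 82.4/19.463 = 4.2336 mm

4.23 mm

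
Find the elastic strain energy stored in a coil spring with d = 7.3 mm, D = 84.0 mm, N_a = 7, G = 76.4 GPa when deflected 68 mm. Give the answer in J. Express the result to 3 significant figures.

15.1 J

k = Gd⁴/(8D³N_a) = (76.4×10³)(7.3⁴)/(8·84.0³·7) = 6.5367 N/mm
U = ½kδ² = 0.5 × 6.5367 × 68² = 15113 N·mm = 15.113 J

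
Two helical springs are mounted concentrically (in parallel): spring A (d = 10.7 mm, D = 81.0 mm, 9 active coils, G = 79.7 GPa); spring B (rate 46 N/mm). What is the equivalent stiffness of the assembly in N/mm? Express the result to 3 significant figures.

k_A = Gd⁴/(8D³N_a) = (79.7×10³)(10.7⁴)/(8·81.0³·9) = 27.303 N/mm
Parallel: k_eq = 27.303 + 46 = 73.303 N/mm

73.3 N/mm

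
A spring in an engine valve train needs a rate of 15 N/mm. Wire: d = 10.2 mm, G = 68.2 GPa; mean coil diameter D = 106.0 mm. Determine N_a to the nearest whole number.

N_a = Gd⁴/(8D³k) = (68.2×10³ × 10.2⁴)/(8 × 106.0³ × 15)
    = 7.38219e+08 / 1.42922e+08 = 5.165 → 5 coils

5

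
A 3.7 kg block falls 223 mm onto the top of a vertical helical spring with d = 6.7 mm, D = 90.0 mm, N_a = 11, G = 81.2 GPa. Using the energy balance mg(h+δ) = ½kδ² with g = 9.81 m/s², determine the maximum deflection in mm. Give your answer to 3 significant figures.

95.2 mm

k = Gd⁴/(8D³N_a) = (81.2×10³)(6.7⁴)/(8·90.0³·11) = 2.5506 N/mm
W = mg = 3.7 × 9.81 = 36.297 N
½kδ² − Wδ − Wh = 0 → δ = (W + √(W² + 2kWh))/k
δ = (36.297 + √(1317.5 + 41290.5))/2.5506 = (36.297 + 206.42)/2.5506 = 95.159 mm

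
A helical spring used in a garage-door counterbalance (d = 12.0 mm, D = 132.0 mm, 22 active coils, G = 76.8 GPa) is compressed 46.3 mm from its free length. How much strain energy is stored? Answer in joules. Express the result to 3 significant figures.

k = Gd⁴/(8D³N_a) = (76.8×10³)(12.0⁴)/(8·132.0³·22) = 3.9342 N/mm
U = ½kδ² = 0.5 × 3.9342 × 46.3² = 4216.8 N·mm = 4.2168 J

4.22 J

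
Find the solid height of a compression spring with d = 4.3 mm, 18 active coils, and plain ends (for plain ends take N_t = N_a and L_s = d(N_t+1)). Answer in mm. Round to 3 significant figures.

plain ends: N_t = N_a = 18
L_s = d·(N_t+1) = 4.3 × 19 = 81.7 mm

81.7 mm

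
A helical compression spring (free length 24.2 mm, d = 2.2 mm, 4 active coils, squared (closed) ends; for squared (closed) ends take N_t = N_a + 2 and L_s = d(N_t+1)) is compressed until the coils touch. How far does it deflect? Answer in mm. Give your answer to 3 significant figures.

8.80 mm

N_t = 6; L_s = 2.2·7 = 15.4 mm
δ_solid = L₀ − L_s = 24.2 − 15.4 = 8.8 mm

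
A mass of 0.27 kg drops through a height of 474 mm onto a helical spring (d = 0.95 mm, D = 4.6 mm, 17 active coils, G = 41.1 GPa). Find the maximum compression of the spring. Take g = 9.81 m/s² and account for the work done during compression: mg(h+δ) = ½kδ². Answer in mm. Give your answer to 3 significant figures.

32.6 mm

k = Gd⁴/(8D³N_a) = (41.1×10³)(0.95⁴)/(8·4.6³·17) = 2.5289 N/mm
W = mg = 0.27 × 9.81 = 2.6487 N
½kδ² − Wδ − Wh = 0 → δ = (W + √(W² + 2kWh))/k
δ = (2.6487 + √(7.0156 + 6349.87))/2.5289 = (2.6487 + 79.73)/2.5289 = 32.576 mm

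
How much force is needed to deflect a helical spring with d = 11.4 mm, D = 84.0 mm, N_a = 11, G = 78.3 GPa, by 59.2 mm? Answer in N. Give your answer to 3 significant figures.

k = Gd⁴/(8D³N_a) = (78.3×10³)(11.4⁴)/(8·84.0³·11) = 25.355 N/mm
F = k·δ = 25.355 × 59.2 = 1501 N

1500 N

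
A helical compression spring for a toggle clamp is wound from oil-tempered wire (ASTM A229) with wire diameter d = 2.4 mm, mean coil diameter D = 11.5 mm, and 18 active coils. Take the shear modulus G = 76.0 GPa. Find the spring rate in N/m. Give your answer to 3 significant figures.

k = Gd⁴/(8D³N_a) = (76.0×10³ × 2.4⁴) / (8 × 11.5³ × 18)
  = 2.5215e+06 / 219006 = 11.513 N/mm = 11513 N/m

11500 N/m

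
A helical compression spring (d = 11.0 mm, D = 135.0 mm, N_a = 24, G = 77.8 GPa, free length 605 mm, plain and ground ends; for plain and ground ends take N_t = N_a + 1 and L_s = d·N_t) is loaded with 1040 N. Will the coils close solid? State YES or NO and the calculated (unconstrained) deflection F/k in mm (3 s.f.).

k = Gd⁴/(8D³N_a) = (77.8×10³)(11.0⁴)/(8·135.0³·24) = 2.4113 N/mm
N_t = 25; L_s = 11.0·25 = 275 mm; δ_solid = L₀ − L_s = 605 − 275 = 330 mm
δ = F/k = 1040/2.4113 = 431.31 mm
δ ≥ δ_solid → spring goes solid

YES, δ = 431 mm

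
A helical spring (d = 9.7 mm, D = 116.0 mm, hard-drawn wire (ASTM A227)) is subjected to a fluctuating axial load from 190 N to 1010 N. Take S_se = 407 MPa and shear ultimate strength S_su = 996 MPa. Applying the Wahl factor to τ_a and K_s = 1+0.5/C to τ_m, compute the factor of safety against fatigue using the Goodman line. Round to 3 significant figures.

C = D/d = 116.0/9.7 = 11.9588; K_W = (4C−1)/(4C−4)+0.615/C = 1.1199; K_s = 1+0.5/C = 1.0418
F_a = (F_max−F_min)/2 = 410 N; F_m = (F_max+F_min)/2 = 600 N
τ_a = K_W·8F_aD/(πd³) = 1.1199 × 132.7 = 148.6 MPa
τ_m = K_s·8F_mD/(πd³) = 1.0418 × 194.19 = 202.31 MPa
Goodman: 1/n_f = τ_a/S_se + τ_m/S_su = 148.6/407 + 202.31/996 = 0.36512 + 0.20313 = 0.56825
n_f = 1/0.56825 = 1.76

1.76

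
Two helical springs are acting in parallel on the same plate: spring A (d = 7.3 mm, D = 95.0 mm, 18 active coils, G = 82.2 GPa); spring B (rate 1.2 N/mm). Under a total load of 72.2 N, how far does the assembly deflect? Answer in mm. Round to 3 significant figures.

k_A = Gd⁴/(8D³N_a) = (82.2×10³)(7.3⁴)/(8·95.0³·18) = 1.8907 N/mm
Parallel: k_eq = 1.8907 + 1.2 = 3.0907 N/mm
δ = F/k_eq = 72.2/3.0907 = 23.36 mm

23.4 mm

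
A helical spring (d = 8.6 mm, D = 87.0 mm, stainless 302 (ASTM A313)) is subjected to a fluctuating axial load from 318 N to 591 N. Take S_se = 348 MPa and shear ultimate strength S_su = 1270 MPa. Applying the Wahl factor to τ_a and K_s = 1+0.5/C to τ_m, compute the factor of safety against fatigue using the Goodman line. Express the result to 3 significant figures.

C = D/d = 87.0/8.6 = 10.1163; K_W = (4C−1)/(4C−4)+0.615/C = 1.1431; K_s = 1+0.5/C = 1.0494
F_a = (F_max−F_min)/2 = 136.5 N; F_m = (F_max+F_min)/2 = 454.5 N
τ_a = K_W·8F_aD/(πd³) = 1.1431 × 47.544 = 54.346 MPa
τ_m = K_s·8F_mD/(πd³) = 1.0494 × 158.31 = 166.13 MPa
Goodman: 1/n_f = τ_a/S_se + τ_m/S_su = 54.346/348 + 166.13/1270 = 0.15617 + 0.13081 = 0.28698
n_f = 1/0.28698 = 3.485

3.48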